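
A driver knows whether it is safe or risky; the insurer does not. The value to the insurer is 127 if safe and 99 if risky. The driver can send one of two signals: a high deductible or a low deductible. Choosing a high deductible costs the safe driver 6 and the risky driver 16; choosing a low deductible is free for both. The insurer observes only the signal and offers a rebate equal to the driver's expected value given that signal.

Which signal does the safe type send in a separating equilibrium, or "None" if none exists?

None

Try safe → high deductible, risky → low deductible:
  Under separation the insurer infers type exactly: high deductible → safe (pays 127), low deductible → risky (pays 99).
  Safe: high deductible gives 127 − 6 = 121; low deductible gives 99 − 0 = 99. No deviation. ✓
  Risky: low deductible gives 99 − 0 = 99; high deductible gives 127 − 16 = 111. Would deviate. ✗
Try safe → low deductible, risky → high deductible:
  Under separation the insurer infers type exactly: low deductible → safe (pays 127), high deductible → risky (pays 99).
  Safe: low deductible gives 127 − 0 = 127; high deductible gives 99 − 6 = 93. No deviation. ✓
  Risky: high deductible gives 99 − 16 = 83; low deductible gives 127 − 0 = 127. Would deviate. ✗
Neither assignment is incentive-compatible.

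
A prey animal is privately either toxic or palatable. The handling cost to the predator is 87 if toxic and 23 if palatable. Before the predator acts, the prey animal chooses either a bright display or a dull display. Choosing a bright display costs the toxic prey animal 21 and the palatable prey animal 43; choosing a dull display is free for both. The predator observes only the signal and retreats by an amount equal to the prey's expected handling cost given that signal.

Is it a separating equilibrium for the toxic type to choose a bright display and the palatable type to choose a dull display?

No

Under separation the predator infers type exactly: bright display → toxic (pays 87), dull display → palatable (pays 23).
Toxic: bright display gives 87 − 21 = 66; dull display gives 23 − 0 = 23. No deviation. ✓
Palatable: dull display gives 23 − 0 = 23; bright display gives 87 − 43 = 44. Would deviate. ✗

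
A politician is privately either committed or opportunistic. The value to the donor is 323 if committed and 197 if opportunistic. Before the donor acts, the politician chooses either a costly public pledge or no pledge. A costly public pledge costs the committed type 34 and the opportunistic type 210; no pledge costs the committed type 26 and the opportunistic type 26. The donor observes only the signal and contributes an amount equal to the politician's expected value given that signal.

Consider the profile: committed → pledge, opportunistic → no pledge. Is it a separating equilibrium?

Under separation the donor infers type exactly: pledge → committed (pays 323), no pledge → opportunistic (pays 197).
Committed: pledge gives 323 − 34 = 289; no pledge gives 197 − 26 = 171. No deviation. ✓
Opportunistic: no pledge gives 197 − 26 = 171; pledge gives 323 − 210 = 113. No deviation. ✓
Neither type gains from mimicking the other.

Yes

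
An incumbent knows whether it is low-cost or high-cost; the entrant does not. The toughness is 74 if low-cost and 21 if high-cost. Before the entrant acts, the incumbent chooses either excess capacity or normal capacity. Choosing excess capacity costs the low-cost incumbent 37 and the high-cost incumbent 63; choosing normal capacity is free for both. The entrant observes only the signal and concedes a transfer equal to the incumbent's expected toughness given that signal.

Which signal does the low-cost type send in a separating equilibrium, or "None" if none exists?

excess capacity

Try low-cost → excess capacity, high-cost → normal capacity:
  If types separate, excess capacity earns payment 74 and normal capacity earns 21.
  Low-cost: excess capacity gives 74 − 37 = 37; normal capacity gives 21 − 0 = 21. No deviation. ✓
  High-cost: normal capacity gives 21 − 0 = 21; excess capacity gives 74 − 63 = 11. No deviation. ✓
Both hold — the low-cost type sends excess capacity.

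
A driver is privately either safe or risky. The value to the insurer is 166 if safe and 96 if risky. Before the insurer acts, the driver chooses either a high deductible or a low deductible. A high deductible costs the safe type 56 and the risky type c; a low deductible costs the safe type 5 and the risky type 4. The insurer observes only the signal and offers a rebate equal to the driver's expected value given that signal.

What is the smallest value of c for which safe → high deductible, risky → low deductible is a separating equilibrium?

Under separation: high deductible → safe (pays 166); low deductible → risky (pays 96).
Safe: 166 − 56 = 110 ≥ 96 − 5 = 91. Holds regardless of c. ✓
Risky: 96 − 4 ≥ 166 − c, so c ≥ 166 − 92 = 74.

74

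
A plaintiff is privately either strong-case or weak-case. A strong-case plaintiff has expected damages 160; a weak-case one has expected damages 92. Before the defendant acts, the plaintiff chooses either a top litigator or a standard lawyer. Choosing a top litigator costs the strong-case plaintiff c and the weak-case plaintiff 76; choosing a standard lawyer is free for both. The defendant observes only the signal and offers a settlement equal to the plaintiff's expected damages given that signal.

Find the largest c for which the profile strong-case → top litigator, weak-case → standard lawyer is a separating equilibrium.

Under separation: top litigator → strong-case (pays 160); standard lawyer → weak-case (pays 92).
Weak-case: 92 − 0 = 92 ≥ 160 − 76 = 84. Holds regardless of c. ✓
Strong-case: 160 − c ≥ 92 − 0, so c ≤ 160 − 92 = 68.

68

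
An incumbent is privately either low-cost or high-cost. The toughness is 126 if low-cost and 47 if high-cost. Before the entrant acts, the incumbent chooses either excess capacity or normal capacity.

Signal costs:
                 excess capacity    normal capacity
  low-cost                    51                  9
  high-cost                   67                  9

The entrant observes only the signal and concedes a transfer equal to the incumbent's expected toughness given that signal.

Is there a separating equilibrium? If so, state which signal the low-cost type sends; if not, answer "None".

Try low-cost → excess capacity, high-cost → normal capacity:
  If types separate, excess capacity earns payment 126 and normal capacity earns 47.
  Low-cost: excess capacity gives 126 − 51 = 75; normal capacity gives 47 − 9 = 38. No deviation. ✓
  High-cost: normal capacity gives 47 − 9 = 38; excess capacity gives 126 − 67 = 59. Would deviate. ✗
Try low-cost → normal capacity, high-cost → excess capacity:
  If types separate, normal capacity earns payment 126 and excess capacity earns 47.
  Low-cost: normal capacity gives 126 − 9 = 117; excess capacity gives 47 − 51 = -4. No deviation. ✓
  High-cost: excess capacity gives 47 − 67 = -20; normal capacity gives 126 − 9 = 117. Would deviate. ✗
Neither assignment is incentive-compatible.

None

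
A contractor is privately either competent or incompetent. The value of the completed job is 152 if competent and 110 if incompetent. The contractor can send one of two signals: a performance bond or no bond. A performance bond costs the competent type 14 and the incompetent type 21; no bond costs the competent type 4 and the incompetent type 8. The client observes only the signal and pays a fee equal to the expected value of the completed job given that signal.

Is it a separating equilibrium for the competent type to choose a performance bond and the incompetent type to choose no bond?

Under separation the client infers type exactly: bond → competent (pays 152), no bond → incompetent (pays 110).
Competent: bond gives 152 − 14 = 138; no bond gives 110 − 4 = 106. No deviation. ✓
Incompetent: no bond gives 110 − 8 = 102; bond gives 152 − 21 = 131. Would deviate. ✗

No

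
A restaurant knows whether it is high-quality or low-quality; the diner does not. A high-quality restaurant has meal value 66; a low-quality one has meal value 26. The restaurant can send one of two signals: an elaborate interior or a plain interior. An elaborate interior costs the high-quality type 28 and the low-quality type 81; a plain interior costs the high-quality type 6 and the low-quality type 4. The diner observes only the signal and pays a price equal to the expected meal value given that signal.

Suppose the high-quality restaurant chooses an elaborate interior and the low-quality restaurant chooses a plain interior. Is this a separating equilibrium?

If types separate, elaborate interior earns payment 66 and plain interior earns 26.
High-quality: elaborate interior gives 66 − 28 = 38; plain interior gives 26 − 6 = 20. No deviation. ✓
Low-quality: plain interior gives 26 − 4 = 22; elaborate interior gives 66 − 81 = -15. No deviation. ✓
Neither type gains from mimicking the other.

Yes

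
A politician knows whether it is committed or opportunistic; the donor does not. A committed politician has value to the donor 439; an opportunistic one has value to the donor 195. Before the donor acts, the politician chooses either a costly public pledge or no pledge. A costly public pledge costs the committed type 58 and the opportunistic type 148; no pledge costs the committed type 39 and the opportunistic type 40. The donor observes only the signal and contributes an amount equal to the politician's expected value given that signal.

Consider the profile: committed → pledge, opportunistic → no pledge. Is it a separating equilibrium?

No

Under separation the donor infers type exactly: pledge → committed (pays 439), no pledge → opportunistic (pays 195).
Committed: pledge gives 439 − 58 = 381; no pledge gives 195 − 39 = 156. No deviation. ✓
Opportunistic: no pledge gives 195 − 40 = 155; pledge gives 439 − 148 = 291. Would deviate. ✗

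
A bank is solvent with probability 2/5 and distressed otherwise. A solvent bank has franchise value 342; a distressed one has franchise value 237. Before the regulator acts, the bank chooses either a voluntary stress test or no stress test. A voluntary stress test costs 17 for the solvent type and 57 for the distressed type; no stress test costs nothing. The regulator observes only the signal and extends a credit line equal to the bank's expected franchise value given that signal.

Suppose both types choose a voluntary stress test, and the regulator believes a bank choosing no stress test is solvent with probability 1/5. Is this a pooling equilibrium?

At the pooled signal (stress test) the regulator holds the prior 2/5 and pays 2/5·342 + 3/5·237 = 279. Off-path (no stress test) belief 1/5 gives 1/5·342 + 4/5·237 = 258.
Solvent: stress test gives 279 − 17 = 262; no stress test gives 258 − 0 = 258. Stays. ✓
Distressed: stress test gives 279 − 57 = 222; no stress test gives 258 − 0 = 258. Deviates. ✗

No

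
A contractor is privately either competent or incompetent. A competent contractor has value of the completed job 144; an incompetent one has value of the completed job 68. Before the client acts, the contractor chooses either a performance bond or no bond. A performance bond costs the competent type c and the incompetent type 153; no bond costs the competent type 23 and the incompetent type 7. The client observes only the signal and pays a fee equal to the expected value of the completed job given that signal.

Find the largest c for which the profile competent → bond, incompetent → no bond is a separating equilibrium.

Under separation: bond → competent (pays 144); no bond → incompetent (pays 68).
Incompetent: 68 − 7 = 61 ≥ 144 − 153 = -9. Holds regardless of c. ✓
Competent: 144 − c ≥ 68 − 23, so c ≤ 144 − 45 = 99.

99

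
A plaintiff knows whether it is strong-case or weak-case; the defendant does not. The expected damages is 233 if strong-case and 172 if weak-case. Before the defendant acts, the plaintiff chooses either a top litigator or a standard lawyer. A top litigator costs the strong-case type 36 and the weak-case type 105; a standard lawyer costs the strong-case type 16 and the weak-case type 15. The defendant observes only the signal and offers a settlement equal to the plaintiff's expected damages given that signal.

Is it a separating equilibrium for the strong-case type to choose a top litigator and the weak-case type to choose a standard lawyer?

Under separation the defendant infers type exactly: top litigator → strong-case (pays 233), standard lawyer → weak-case (pays 172).
Strong-case: top litigator gives 233 − 36 = 197; standard lawyer gives 172 − 16 = 156. No deviation. ✓
Weak-case: standard lawyer gives 172 − 15 = 157; top litigator gives 233 − 105 = 128. No deviation. ✓
Neither type gains from mimicking the other.

Yes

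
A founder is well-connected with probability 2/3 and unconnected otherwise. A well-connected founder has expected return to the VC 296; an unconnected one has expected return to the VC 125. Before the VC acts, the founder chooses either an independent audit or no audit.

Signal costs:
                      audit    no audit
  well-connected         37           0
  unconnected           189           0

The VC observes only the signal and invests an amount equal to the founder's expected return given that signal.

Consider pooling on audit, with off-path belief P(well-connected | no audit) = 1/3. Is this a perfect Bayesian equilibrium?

On the equilibrium path (audit) the VC holds the prior 2/3 and pays 2/3·296 + 1/3·125 = 239. Off-path (no audit) belief 1/3 gives 1/3·296 + 2/3·125 = 182.
Well-connected: audit gives 239 − 37 = 202; no audit gives 182 − 0 = 182. Stays. ✓
Unconnected: audit gives 239 − 189 = 50; no audit gives 182 − 0 = 182. Deviates. ✗

No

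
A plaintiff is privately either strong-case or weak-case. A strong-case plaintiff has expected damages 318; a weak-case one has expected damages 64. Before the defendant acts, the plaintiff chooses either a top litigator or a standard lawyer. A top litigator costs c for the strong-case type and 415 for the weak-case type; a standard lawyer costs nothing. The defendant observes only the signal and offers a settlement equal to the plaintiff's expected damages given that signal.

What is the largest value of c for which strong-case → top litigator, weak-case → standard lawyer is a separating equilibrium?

254

Under separation: top litigator → strong-case (pays 318); standard lawyer → weak-case (pays 64).
Weak-case: 64 − 0 = 64 ≥ 318 − 415 = -97. Holds regardless of c. ✓
Strong-case: 318 − c ≥ 64 − 0, so c ≤ 318 − 64 = 254.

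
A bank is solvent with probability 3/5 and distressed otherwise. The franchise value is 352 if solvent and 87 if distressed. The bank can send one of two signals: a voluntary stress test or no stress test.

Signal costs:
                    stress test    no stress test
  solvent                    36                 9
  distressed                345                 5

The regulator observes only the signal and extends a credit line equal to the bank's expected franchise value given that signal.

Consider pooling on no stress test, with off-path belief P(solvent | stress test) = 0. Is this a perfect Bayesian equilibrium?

At the pooled signal (no stress test) the regulator holds the prior 3/5 and pays 3/5·352 + 2/5·87 = 246. Off-path (stress test) belief 0 gives 0·352 + 1·87 = 87.
Solvent: no stress test gives 246 − 9 = 237; stress test gives 87 − 36 = 51. Stays. ✓
Distressed: no stress test gives 246 − 5 = 241; stress test gives 87 − 345 = -258. Stays. ✓

Yes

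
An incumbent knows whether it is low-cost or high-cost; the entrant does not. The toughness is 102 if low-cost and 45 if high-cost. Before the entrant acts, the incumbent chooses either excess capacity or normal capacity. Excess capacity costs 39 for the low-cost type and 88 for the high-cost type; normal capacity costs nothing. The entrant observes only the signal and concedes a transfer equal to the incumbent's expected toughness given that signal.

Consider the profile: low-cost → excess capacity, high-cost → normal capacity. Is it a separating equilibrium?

If types separate, excess capacity earns payment 102 and normal capacity earns 45.
Low-cost: excess capacity gives 102 − 39 = 63; normal capacity gives 45 − 0 = 45. No deviation. ✓
High-cost: normal capacity gives 45 − 0 = 45; excess capacity gives 102 − 88 = 14. No deviation. ✓
Both incentive constraints hold.

Yes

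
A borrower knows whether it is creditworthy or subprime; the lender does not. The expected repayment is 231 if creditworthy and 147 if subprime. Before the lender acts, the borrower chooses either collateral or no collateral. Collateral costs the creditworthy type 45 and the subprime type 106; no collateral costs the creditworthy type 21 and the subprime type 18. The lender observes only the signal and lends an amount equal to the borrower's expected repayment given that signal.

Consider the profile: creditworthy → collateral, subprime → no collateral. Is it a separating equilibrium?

Yes

If types separate, collateral earns payment 231 and no collateral earns 147.
Creditworthy: collateral gives 231 − 45 = 186; no collateral gives 147 − 21 = 126. No deviation. ✓
Subprime: no collateral gives 147 − 18 = 129; collateral gives 231 − 106 = 125. No deviation. ✓
Both incentive constraints hold.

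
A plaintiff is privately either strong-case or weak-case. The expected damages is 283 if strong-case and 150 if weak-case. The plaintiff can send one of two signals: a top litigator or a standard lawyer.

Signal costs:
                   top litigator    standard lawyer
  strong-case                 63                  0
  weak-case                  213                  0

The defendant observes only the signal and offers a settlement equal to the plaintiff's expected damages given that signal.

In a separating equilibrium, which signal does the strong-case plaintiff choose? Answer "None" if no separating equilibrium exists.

Try strong-case → top litigator, weak-case → standard lawyer:
  Under separation the defendant infers type exactly: top litigator → strong-case (pays 283), standard lawyer → weak-case (pays 150).
  Strong-case: top litigator gives 283 − 63 = 220; standard lawyer gives 150 − 0 = 150. No deviation. ✓
  Weak-case: standard lawyer gives 150 − 0 = 150; top litigator gives 283 − 213 = 70. No deviation. ✓
Both hold — the strong-case type sends top litigator.

top litigator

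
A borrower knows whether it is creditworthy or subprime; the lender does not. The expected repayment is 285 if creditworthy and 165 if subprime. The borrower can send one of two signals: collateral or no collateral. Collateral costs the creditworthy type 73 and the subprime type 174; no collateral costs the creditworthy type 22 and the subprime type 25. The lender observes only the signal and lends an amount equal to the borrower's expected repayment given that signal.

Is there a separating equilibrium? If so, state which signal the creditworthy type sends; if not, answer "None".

Try creditworthy → collateral, subprime → no collateral:
  If types separate, collateral earns payment 285 and no collateral earns 165.
  Creditworthy: collateral gives 285 − 73 = 212; no collateral gives 165 − 22 = 143. No deviation. ✓
  Subprime: no collateral gives 165 − 25 = 140; collateral gives 285 − 174 = 111. No deviation. ✓
Both hold — the creditworthy type sends collateral.

collateral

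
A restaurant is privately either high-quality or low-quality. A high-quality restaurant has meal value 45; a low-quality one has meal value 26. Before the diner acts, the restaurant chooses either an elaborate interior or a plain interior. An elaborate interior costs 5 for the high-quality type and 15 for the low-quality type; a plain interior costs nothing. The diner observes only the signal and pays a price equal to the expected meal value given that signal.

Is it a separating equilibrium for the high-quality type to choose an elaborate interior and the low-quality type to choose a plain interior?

If types separate, elaborate interior earns payment 45 and plain interior earns 26.
High-quality: elaborate interior gives 45 − 5 = 40; plain interior gives 26 − 0 = 26. No deviation. ✓
Low-quality: plain interior gives 26 − 0 = 26; elaborate interior gives 45 − 15 = 30. Would deviate. ✗

No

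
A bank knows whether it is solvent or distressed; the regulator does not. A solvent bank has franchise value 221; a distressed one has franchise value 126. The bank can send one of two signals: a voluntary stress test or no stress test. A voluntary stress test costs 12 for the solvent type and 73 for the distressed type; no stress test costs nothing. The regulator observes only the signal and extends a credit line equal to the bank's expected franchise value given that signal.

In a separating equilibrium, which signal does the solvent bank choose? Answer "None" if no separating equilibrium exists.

None

Try solvent → stress test, distressed → no stress test:
  Under separation the regulator infers type exactly: stress test → solvent (pays 221), no stress test → distressed (pays 126).
  Solvent: stress test gives 221 − 12 = 209; no stress test gives 126 − 0 = 126. No deviation. ✓
  Distressed: no stress test gives 126 − 0 = 126; stress test gives 221 − 73 = 148. Would deviate. ✗
Try solvent → no stress test, distressed → stress test:
  Under separation the regulator infers type exactly: no stress test → solvent (pays 221), stress test → distressed (pays 126).
  Solvent: no stress test gives 221 − 0 = 221; stress test gives 126 − 12 = 114. No deviation. ✓
  Distressed: stress test gives 126 − 73 = 53; no stress test gives 221 − 0 = 221. Would deviate. ✗
Neither assignment is incentive-compatible.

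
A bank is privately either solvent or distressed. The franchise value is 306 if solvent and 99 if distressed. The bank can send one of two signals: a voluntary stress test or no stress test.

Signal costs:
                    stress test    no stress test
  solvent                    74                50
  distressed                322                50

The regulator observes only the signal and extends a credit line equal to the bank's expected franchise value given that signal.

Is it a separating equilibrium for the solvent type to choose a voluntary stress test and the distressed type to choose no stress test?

Yes

If types separate, stress test earns payment 306 and no stress test earns 99.
Solvent: stress test gives 306 − 74 = 232; no stress test gives 99 − 50 = 49. No deviation. ✓
Distressed: no stress test gives 99 − 50 = 49; stress test gives 306 − 322 = -16. No deviation. ✓
Both incentive constraints hold.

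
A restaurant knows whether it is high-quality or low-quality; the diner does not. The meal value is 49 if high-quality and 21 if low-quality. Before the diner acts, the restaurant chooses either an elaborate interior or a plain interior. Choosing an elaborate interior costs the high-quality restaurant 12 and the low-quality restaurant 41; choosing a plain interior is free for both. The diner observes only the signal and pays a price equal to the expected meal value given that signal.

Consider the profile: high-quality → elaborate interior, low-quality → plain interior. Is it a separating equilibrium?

Yes

If types separate, elaborate interior earns payment 49 and plain interior earns 21.
High-quality: elaborate interior gives 49 − 12 = 37; plain interior gives 21 − 0 = 21. No deviation. ✓
Low-quality: plain interior gives 21 − 0 = 21; elaborate interior gives 49 − 41 = 8. No deviation. ✓
Both incentive constraints hold.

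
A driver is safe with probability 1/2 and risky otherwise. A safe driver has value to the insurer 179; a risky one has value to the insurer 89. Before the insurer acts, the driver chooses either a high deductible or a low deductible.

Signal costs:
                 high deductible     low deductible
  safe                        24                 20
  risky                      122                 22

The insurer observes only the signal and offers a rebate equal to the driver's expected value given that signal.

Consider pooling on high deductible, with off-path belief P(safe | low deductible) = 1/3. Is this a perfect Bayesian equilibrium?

On the equilibrium path (high deductible) the insurer holds the prior 1/2 and pays 1/2·179 + 1/2·89 = 134. Off-path (low deductible) belief 1/3 gives 1/3·179 + 2/3·89 = 119.
Safe: high deductible gives 134 − 24 = 110; low deductible gives 119 − 20 = 99. Stays. ✓
Risky: high deductible gives 134 − 122 = 12; low deductible gives 119 − 22 = 97. Deviates. ✗

No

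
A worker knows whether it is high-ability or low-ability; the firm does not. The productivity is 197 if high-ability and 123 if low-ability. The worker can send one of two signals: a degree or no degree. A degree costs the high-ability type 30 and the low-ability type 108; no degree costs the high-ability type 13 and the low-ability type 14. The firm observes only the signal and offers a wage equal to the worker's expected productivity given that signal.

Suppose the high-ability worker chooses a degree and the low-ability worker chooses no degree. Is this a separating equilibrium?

Yes

If types separate, degree earns payment 197 and no degree earns 123.
High-ability: degree gives 197 − 30 = 167; no degree gives 123 − 13 = 110. No deviation. ✓
Low-ability: no degree gives 123 − 14 = 109; degree gives 197 − 108 = 89. No deviation. ✓
Both incentive constraints hold.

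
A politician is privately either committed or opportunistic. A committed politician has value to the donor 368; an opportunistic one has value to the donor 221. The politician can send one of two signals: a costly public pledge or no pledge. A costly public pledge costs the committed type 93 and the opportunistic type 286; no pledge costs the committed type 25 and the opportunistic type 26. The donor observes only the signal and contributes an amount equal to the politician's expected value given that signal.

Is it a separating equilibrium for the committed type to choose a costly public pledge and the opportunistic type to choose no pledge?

If types separate, pledge earns payment 368 and no pledge earns 221.
Committed: pledge gives 368 − 93 = 275; no pledge gives 221 − 25 = 196. No deviation. ✓
Opportunistic: no pledge gives 221 − 26 = 195; pledge gives 368 − 286 = 82. No deviation. ✓
Neither type gains from mimicking the other.

Yes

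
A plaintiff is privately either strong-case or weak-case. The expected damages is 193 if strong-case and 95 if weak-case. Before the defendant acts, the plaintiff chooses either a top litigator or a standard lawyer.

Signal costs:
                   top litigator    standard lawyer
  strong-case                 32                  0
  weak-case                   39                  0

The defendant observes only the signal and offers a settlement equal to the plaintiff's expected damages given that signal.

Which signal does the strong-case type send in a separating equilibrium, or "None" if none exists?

Try strong-case → top litigator, weak-case → standard lawyer:
  Under separation the defendant infers type exactly: top litigator → strong-case (pays 193), standard lawyer → weak-case (pays 95).
  Strong-case: top litigator gives 193 − 32 = 161; standard lawyer gives 95 − 0 = 95. No deviation. ✓
  Weak-case: standard lawyer gives 95 − 0 = 95; top litigator gives 193 − 39 = 154. Would deviate. ✗
Try strong-case → standard lawyer, weak-case → top litigator:
  Under separation the defendant infers type exactly: standard lawyer → strong-case (pays 193), top litigator → weak-case (pays 95).
  Strong-case: standard lawyer gives 193 − 0 = 193; top litigator gives 95 − 32 = 63. No deviation. ✓
  Weak-case: top litigator gives 95 − 39 = 56; standard lawyer gives 193 − 0 = 193. Would deviate. ✗
Neither assignment is incentive-compatible.

None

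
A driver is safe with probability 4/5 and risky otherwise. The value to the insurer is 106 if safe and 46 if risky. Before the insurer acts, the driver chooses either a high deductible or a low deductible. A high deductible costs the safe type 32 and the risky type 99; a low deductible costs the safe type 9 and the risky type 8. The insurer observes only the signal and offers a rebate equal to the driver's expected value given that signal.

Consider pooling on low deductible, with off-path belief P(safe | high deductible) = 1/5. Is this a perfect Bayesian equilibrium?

At the pooled signal (low deductible) the insurer holds the prior 4/5 and pays 4/5·106 + 1/5·46 = 94. Off-path (high deductible) belief 1/5 gives 1/5·106 + 4/5·46 = 58.
Safe: low deductible gives 94 − 9 = 85; high deductible gives 58 − 32 = 26. Stays. ✓
Risky: low deductible gives 94 − 8 = 86; high deductible gives 58 − 99 = -41. Stays. ✓

Yes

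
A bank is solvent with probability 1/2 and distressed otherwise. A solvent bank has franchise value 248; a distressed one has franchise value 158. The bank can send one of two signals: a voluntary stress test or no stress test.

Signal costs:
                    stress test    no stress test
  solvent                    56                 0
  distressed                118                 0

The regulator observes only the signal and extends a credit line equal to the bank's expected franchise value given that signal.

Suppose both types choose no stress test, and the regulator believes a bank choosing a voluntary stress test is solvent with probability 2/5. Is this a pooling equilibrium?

At the pooled signal (no stress test) the regulator holds the prior 1/2 and pays 1/2·248 + 1/2·158 = 203. Off-path (stress test) belief 2/5 gives 2/5·248 + 3/5·158 = 194.
Solvent: no stress test gives 203 − 0 = 203; stress test gives 194 − 56 = 138. Stays. ✓
Distressed: no stress test gives 203 − 0 = 203; stress test gives 194 − 118 = 76. Stays. ✓

Yes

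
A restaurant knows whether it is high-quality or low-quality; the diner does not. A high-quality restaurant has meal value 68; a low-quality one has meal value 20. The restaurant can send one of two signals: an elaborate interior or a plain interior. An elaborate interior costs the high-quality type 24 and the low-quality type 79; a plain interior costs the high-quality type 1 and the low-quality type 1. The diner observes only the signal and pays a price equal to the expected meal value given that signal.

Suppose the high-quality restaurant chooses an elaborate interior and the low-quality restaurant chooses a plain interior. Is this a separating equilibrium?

Under separation the diner infers type exactly: elaborate interior → high-quality (pays 68), plain interior → low-quality (pays 20).
High-quality: elaborate interior gives 68 − 24 = 44; plain interior gives 20 − 1 = 19. No deviation. ✓
Low-quality: plain interior gives 20 − 1 = 19; elaborate interior gives 68 − 79 = -11. No deviation. ✓
Neither type gains from mimicking the other.

Yes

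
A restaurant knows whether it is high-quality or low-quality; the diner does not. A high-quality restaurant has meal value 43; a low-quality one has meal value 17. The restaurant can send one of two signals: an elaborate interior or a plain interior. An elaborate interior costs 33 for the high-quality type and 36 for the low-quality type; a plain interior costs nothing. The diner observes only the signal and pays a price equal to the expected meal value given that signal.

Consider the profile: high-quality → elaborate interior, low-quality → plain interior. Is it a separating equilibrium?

If types separate, elaborate interior earns payment 43 and plain interior earns 17.
High-quality: elaborate interior gives 43 − 33 = 10; plain interior gives 17 − 0 = 17. Would deviate. ✗
Low-quality: plain interior gives 17 − 0 = 17; elaborate interior gives 43 − 36 = 7. No deviation. ✓

No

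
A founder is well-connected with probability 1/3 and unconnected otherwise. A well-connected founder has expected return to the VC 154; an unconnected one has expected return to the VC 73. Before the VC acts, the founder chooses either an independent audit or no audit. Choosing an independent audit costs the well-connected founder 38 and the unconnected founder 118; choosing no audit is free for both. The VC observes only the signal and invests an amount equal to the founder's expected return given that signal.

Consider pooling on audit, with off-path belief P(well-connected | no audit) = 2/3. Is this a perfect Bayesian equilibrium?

No

At the pooled signal (audit) the VC holds the prior 1/3 and pays 1/3·154 + 2/3·73 = 100. Off-path (no audit) belief 2/3 gives 2/3·154 + 1/3·73 = 127.
Well-connected: audit gives 100 − 38 = 62; no audit gives 127 − 0 = 127. Deviates. ✗
Unconnected: audit gives 100 − 118 = -18; no audit gives 127 − 0 = 127. Deviates. ✗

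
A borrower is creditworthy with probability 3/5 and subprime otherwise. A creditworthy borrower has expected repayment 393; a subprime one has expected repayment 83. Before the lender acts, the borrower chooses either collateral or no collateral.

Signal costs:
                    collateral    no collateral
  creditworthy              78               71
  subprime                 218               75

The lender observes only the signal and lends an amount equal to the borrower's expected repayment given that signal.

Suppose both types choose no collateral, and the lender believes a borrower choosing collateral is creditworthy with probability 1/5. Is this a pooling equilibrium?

Yes

On the equilibrium path (no collateral) the lender holds the prior 3/5 and pays 3/5·393 + 2/5·83 = 269. Off-path (collateral) belief 1/5 gives 1/5·393 + 4/5·83 = 145.
Creditworthy: no collateral gives 269 − 71 = 198; collateral gives 145 − 78 = 67. Stays. ✓
Subprime: no collateral gives 269 − 75 = 194; collateral gives 145 − 218 = -73. Stays. ✓
Beliefs are Bayes-consistent on-path and both types best-respond.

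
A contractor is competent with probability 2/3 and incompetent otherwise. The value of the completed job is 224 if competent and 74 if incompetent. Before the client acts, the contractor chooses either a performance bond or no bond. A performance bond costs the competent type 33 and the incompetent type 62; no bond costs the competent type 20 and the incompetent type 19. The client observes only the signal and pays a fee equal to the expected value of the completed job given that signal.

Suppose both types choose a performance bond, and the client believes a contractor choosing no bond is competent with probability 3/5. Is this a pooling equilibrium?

No

On the equilibrium path (bond) the client holds the prior 2/3 and pays 2/3·224 + 1/3·74 = 174. Off-path (no bond) belief 3/5 gives 3/5·224 + 2/5·74 = 164.
Competent: bond gives 174 − 33 = 141; no bond gives 164 − 20 = 144. Deviates. ✗
Incompetent: bond gives 174 − 62 = 112; no bond gives 164 − 19 = 145. Deviates. ✗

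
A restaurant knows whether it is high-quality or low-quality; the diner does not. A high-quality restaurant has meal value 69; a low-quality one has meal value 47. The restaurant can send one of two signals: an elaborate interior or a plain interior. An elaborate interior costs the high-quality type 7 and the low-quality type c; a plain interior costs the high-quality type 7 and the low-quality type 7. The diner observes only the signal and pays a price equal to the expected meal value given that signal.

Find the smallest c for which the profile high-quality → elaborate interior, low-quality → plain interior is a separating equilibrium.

29

Under separation: elaborate interior → high-quality (pays 69); plain interior → low-quality (pays 47).
High-quality: 69 − 7 = 62 ≥ 47 − 7 = 40. Holds regardless of c. ✓
Low-quality: 47 − 7 ≥ 69 − c, so c ≥ 69 − 40 = 29.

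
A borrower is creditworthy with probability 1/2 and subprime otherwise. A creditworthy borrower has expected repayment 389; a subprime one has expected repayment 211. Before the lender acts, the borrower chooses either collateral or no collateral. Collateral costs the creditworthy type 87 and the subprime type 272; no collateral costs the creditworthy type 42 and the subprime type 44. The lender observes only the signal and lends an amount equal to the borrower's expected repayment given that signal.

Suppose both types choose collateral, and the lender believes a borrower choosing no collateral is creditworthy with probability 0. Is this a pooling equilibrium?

No

On the equilibrium path (collateral) the lender holds the prior 1/2 and pays 1/2·389 + 1/2·211 = 300. Off-path (no collateral) belief 0 gives 0·389 + 1·211 = 211.
Creditworthy: collateral gives 300 − 87 = 213; no collateral gives 211 − 42 = 169. Stays. ✓
Subprime: collateral gives 300 − 272 = 28; no collateral gives 211 − 44 = 167. Deviates. ✗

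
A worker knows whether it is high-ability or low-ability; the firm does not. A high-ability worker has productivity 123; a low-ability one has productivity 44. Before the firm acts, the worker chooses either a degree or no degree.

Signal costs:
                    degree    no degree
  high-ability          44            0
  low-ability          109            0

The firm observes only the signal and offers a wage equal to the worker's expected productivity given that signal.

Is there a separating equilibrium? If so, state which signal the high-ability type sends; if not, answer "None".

Try high-ability → degree, low-ability → no degree:
  If types separate, degree earns payment 123 and no degree earns 44.
  High-ability: degree gives 123 − 44 = 79; no degree gives 44 − 0 = 44. No deviation. ✓
  Low-ability: no degree gives 44 − 0 = 44; degree gives 123 − 109 = 14. No deviation. ✓
Both hold — the high-ability type sends degree.

degree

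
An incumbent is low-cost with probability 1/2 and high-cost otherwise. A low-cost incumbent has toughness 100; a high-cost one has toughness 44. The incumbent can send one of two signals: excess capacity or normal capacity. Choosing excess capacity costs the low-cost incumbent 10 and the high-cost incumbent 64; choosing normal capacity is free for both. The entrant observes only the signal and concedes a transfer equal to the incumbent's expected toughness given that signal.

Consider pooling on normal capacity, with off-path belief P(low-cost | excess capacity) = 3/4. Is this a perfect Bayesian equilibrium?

At the pooled signal (normal capacity) the entrant holds the prior 1/2 and pays 1/2·100 + 1/2·44 = 72. Off-path (excess capacity) belief 3/4 gives 3/4·100 + 1/4·44 = 86.
Low-cost: normal capacity gives 72 − 0 = 72; excess capacity gives 86 − 10 = 76. Deviates. ✗
High-cost: normal capacity gives 72 − 0 = 72; excess capacity gives 86 − 64 = 22. Stays. ✓

No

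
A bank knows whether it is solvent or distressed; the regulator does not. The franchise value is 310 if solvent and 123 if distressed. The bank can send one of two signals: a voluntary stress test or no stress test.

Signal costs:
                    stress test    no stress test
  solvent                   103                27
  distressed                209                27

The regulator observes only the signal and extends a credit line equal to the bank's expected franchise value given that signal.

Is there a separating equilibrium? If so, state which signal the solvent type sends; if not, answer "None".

Try solvent → stress test, distressed → no stress test:
  Under separation the regulator infers type exactly: stress test → solvent (pays 310), no stress test → distressed (pays 123).
  Solvent: stress test gives 310 − 103 = 207; no stress test gives 123 − 27 = 96. No deviation. ✓
  Distressed: no stress test gives 123 − 27 = 96; stress test gives 310 − 209 = 101. Would deviate. ✗
Try solvent → no stress test, distressed → stress test:
  Under separation the regulator infers type exactly: no stress test → solvent (pays 310), stress test → distressed (pays 123).
  Solvent: no stress test gives 310 − 27 = 283; stress test gives 123 − 103 = 20. No deviation. ✓
  Distressed: stress test gives 123 − 209 = -86; no stress test gives 310 − 27 = 283. Would deviate. ✗
Neither assignment is incentive-compatible.

None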